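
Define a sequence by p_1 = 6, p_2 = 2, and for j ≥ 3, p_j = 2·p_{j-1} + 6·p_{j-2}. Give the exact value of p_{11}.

931456

Step forward from the initial values:
p_3 = 40; p_4 = 92; p_5 = 424; p_6 = 1400; p_7 = 5344; p_8 = 19088; p_9 = 70240; p_{10} = 255008; p_{11} = 931456.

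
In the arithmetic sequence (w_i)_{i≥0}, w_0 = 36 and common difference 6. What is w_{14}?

120

w_i = 36 + (i - 0)·6.
w_{14} = 36 + 14·6 = 120.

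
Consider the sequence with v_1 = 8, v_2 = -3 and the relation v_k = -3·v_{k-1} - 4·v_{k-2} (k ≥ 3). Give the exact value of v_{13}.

-42967

Applying the relation repeatedly:
v_3 = -23  v_4 = 81  v_5 = -151  …  v_{10} = -3231  v_{11} = -839  v_{12} = 15441  v_{13} = -42967.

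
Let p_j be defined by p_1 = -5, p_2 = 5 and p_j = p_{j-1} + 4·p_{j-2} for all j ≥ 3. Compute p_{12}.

-20635

Applying the relation repeatedly:
p_3 = -15;  p_4 = 5;  p_5 = -55;  p_6 = -35;  p_7 = -255;  p_8 = -395;  p_9 = -1415;  p_{10} = -2995;  p_{11} = -8655;  p_{12} = -20635.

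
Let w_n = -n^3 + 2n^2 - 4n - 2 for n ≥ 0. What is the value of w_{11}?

-1135

w_{11} = -1·11^3 + 2·11^2 - 4·11 - 2 = -1135.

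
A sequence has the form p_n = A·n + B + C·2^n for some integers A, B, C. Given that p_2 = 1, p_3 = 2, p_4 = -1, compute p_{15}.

The three given values yield: 2A + B + 4C = 1; 3A + B + 8C = 2; 4A + B + 16C = -1.
Subtracting the first from the second: A + 4C = 1.
Subtracting the second from the third: A + 8C = -3.
Solving: C = -1, A = 5, then B = -5.
Hence p_{15} = 5·15 + (-5) + (-1)·32768 = -32698.

-32698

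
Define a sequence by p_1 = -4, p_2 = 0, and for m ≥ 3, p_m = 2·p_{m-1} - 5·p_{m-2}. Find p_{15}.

338020

p_3 = 20  p_4 = 40  p_5 = -20  …  p_{12} = -31160  p_{13} = -26420  p_{14} = 102960  p_{15} = 338020.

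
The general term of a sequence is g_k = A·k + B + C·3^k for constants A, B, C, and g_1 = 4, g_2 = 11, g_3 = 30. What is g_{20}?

At k = 1, 2, 3: A + B + 3C = 4; 2A + B + 9C = 11; 3A + B + 27C = 30.
Subtracting the first from the second: A + 6C = 7.
Subtracting the second from the third: A + 18C = 19.
Solving: C = 1, A = 1, then B = 0.
Hence g_{20} = 1·20 + 0 + 1·3486784401 = 3486784421.

3486784421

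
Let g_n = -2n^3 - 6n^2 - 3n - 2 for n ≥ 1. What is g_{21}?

-21233

g_{21} = -2·21^3 - 6·21^2 - 3·21 - 2 = -21233.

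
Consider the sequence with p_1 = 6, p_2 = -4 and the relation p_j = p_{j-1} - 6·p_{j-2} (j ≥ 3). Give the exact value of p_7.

p_3 = -40;  p_4 = -16;  p_5 = 224;  p_6 = 320;  p_7 = -1024.

-1024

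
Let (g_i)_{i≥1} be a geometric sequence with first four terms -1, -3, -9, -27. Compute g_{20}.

-1162261467

Common ratio r = 3.
g_i = (-1)·3^(i-1).
g_{20} = (-1)·3^19 = -1162261467.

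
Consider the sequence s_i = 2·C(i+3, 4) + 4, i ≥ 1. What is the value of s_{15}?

6124

C(18, 4) = 3060, so s_{15} = 6124.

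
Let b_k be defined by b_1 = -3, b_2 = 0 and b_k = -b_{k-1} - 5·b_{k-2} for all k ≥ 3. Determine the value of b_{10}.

4185

Step forward from the initial values:
b_3 = 15, b_4 = -15, b_5 = -60, b_6 = 135, b_7 = 165, b_8 = -840, b_9 = 15, b_{10} = 4185.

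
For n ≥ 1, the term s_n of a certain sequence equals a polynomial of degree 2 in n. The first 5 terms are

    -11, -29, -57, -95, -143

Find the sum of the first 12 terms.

-3520

1st diffs: -18, -28, -38, -48.
2nd diffs: -10, -10, -10 (constant).
Newton forward-difference form: s_n = -11 + (-18)·C(n-1,1) + (-10)·C(n-1,2).
Continuing: …, -201, -269, -347, -435, …, s_{12} = -759.
Summing n = 1..12 (12 terms) gives -3520.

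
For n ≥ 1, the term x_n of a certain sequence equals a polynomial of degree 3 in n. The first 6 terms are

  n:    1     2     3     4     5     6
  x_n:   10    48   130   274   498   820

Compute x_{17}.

1st diffs: 38, 82, 144, 224, 322.
2nd diffs: 44, 62, 80, 98.
3rd diffs: 18, 18, 18 (constant).
So x_n = 3n^3 + 4n^2 + 5n - 2.
Evaluating at n = 17 gives x_{17} = 15978.

15978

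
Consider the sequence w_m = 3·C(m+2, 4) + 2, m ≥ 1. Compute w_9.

992

C(11, 4) = 330, so w_9 = 992.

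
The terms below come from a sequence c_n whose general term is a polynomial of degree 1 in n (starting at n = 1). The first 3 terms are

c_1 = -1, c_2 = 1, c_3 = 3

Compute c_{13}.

23

1st diffs: 2, 2 (constant).
So c_n = 2n - 3.
Evaluating at n = 13 gives c_{13} = 23.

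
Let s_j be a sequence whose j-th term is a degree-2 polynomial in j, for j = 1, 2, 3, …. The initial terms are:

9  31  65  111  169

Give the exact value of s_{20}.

2479

1st diffs: 22, 34, 46, 58.
2nd diffs: 12, 12, 12 (constant).
Newton forward-difference form: s_j = 9 + 22·C(j-1,1) + 12·C(j-1,2).
At j = 20: j-1 = 19, so s_{20} = 9 + 418 + 2052 = 2479.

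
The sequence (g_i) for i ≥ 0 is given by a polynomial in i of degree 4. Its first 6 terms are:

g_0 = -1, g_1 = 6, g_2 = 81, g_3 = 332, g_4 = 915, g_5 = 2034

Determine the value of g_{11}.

37476

1st diffs: 7, 75, 251, 583, 1119.
2nd diffs: 68, 176, 332, 536.
3rd diffs: 108, 156, 204.
4th diffs: 48, 48 (constant).
Newton forward-difference form: g_i = -1 + 7·C(i,1) + 68·C(i,2) + 108·C(i,3) + 48·C(i,4).
At i = 11: i = 11, so g_{11} = -1 + 77 + 3740 + 17820 + 15840 = 37476.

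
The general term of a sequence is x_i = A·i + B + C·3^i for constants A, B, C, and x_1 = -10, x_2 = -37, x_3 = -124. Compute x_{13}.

-7971574

At i = 1, 2, 3: A + B + 3C = -10; 2A + B + 9C = -37; 3A + B + 27C = -124.
Subtracting the first from the second: A + 6C = -27.
Subtracting the second from the third: A + 18C = -87.
Solving: C = -5, A = 3, then B = 2.
So x_i = 3·i + 2 + (-5)·3^i; at i=13 this is -7971574.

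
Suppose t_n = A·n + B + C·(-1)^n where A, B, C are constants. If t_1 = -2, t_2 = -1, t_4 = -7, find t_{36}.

The three given values yield: A + B - C = -2; 2A + B + C = -1; 4A + B + C = -7.
Subtracting the first from the second: A + 2C = 1.
Subtracting the second from the third: 2A = -6.
Solving: C = 2, A = -3, then B = 3.
Hence t_{36} = -3·36 + 3 + 2·1 = -103.

-103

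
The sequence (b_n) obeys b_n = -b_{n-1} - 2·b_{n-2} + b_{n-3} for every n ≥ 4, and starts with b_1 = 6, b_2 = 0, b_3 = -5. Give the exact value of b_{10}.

131

Applying the relation repeatedly:
b_4 = 11;  b_5 = -1;  b_6 = -26;  b_7 = 39;  b_8 = 12;  b_9 = -116;  b_{10} = 131.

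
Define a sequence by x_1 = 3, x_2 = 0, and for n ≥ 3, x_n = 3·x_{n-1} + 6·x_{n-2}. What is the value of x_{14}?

152936910

Iterate the recurrence:
x_3 = 18;  x_4 = 54;  x_5 = 270;  …;  x_{11} = 1829790;  x_{12} = 8000046;  x_{13} = 34978878;  x_{14} = 152936910.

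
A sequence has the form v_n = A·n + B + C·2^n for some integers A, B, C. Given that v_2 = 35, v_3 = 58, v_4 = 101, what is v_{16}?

At n = 2, 3, 4: 2A + B + 4C = 35; 3A + B + 8C = 58; 4A + B + 16C = 101.
Subtracting the first from the second: A + 4C = 23.
Subtracting the second from the third: A + 8C = 43.
Solving: C = 5, A = 3, then B = 9.
Hence v_{16} = 3·16 + 9 + 5·65536 = 327737.

327737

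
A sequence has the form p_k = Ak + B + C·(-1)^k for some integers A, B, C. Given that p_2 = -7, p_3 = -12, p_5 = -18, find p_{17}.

At k = 2, 3, 5: 2A + B + C = -7; 3A + B - C = -12; 5A + B - C = -18.
Subtracting the first from the second: A - 2C = -5.
Subtracting the second from the third: 2A = -6.
Solving: C = 1, A = -3, then B = -2.
So p_k = -3·k + (-2) + 1·(-1)^k; at k=17 this is -54.

-54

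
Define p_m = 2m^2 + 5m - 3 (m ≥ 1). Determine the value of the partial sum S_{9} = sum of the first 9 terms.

768

Over m = 1..9: Σm = 45, Σm² = 285.
Total = (2)·285 + (5)·45 + (-3)·9 = 768.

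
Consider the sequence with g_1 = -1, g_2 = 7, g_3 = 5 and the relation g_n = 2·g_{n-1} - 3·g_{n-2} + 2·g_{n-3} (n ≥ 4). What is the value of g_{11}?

-67

Applying the relation repeatedly:
g_4 = -13, g_5 = -27, g_6 = -5, g_7 = 45, g_8 = 51, g_9 = -43, g_{10} = -149, g_{11} = -67.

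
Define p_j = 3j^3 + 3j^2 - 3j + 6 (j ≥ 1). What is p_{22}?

33336

p_{22} = 3·22^3 + 3·22^2 - 3·22 + 6 = 33336.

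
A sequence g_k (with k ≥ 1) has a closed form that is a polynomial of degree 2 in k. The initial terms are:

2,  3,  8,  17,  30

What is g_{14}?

327

1st diffs: 1, 5, 9, 13.
2nd diffs: 4, 4, 4 (constant).
So g_k = 2k^2 - 5k + 5.
Evaluating at k = 14 gives g_{14} = 327.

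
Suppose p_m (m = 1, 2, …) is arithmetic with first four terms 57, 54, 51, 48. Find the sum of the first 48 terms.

Common difference d = -3.
p_m = 57 + (m - 1)·(-3).
p_{48} = -84; S = 48·(57 + (-84))/2 = -648.

-648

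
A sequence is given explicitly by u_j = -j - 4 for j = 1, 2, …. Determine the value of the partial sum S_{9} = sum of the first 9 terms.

Over j = 1..9: Σj = 45.
Total = (-1)·45 + (-4)·9 = -81.

-81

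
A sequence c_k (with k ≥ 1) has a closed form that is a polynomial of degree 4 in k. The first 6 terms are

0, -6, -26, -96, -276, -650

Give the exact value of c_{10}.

-6606

1st diffs: -6, -20, -70, -180, -374.
2nd diffs: -14, -50, -110, -194.
3rd diffs: -36, -60, -84.
4th diffs: -24, -24 (constant).
Newton forward-difference form: c_k = (-6)·C(k-1,1) + (-14)·C(k-1,2) + (-36)·C(k-1,3) + (-24)·C(k-1,4).
At k = 10: k-1 = 9, so c_{10} = -54 - 504 - 3024 - 3024 = -6606.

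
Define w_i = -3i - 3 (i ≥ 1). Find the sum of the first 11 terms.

Over i = 1..11: Σi = 66.
Total = (-3)·66 + (-3)·11 = -231.

-231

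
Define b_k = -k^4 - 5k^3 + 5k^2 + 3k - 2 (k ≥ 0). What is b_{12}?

-28622

b_{12} = -1·12^4 - 5·12^3 + 5·12^2 + 3·12 - 2 = -28622.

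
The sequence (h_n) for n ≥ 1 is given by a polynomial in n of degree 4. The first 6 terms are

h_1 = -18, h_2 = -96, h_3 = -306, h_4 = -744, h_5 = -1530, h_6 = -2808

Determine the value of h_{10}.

1st diffs: -78, -210, -438, -786, -1278.
2nd diffs: -132, -228, -348, -492.
3rd diffs: -96, -120, -144.
4th diffs: -24, -24 (constant).
So h_n = -n^4 - 6n^3 - 5n^2 - 6n.
Evaluating at n = 10 gives h_{10} = -16560.

-16560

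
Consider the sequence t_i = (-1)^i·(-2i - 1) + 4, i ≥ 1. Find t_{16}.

(-1)^16 = 1; -2i - 1 at i=16 is -33; so t_{16} = -29.

-29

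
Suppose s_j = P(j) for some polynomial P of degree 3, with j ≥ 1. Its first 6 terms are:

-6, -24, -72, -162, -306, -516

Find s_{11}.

1st diffs: -18, -48, -90, -144, -210.
2nd diffs: -30, -42, -54, -66.
3rd diffs: -12, -12, -12 (constant).
Newton forward-difference form: s_j = -6 + (-18)·C(j-1,1) + (-30)·C(j-1,2) + (-12)·C(j-1,3).
At j = 11: j-1 = 10, so s_{11} = -6 - 180 - 1350 - 1440 = -2976.

-2976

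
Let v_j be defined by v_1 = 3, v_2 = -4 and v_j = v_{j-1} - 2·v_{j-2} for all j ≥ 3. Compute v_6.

22

Applying the relation repeatedly:
v_3 = -10, v_4 = -2, v_5 = 18, v_6 = 22.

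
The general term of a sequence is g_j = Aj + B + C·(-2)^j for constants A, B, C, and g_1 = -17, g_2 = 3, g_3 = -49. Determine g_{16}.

262075

At j = 1, 2, 3: A + B - 2C = -17; 2A + B + 4C = 3; 3A + B - 8C = -49.
Subtracting the first from the second: A + 6C = 20.
Subtracting the second from the third: A - 12C = -52.
Solving: C = 4, A = -4, then B = -5.
Hence g_{16} = -4·16 + (-5) + 4·65536 = 262075.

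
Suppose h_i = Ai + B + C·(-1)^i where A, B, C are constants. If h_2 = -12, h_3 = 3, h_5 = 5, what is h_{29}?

Write the equations: 2A + B + C = -12; 3A + B - C = 3; 5A + B - C = 5.
Subtracting the first from the second: A - 2C = 15.
Subtracting the second from the third: 2A = 2.
Solving: C = -7, A = 1, then B = -7.
So h_i = 1·i + (-7) + (-7)·(-1)^i; at i=29 this is 29.

29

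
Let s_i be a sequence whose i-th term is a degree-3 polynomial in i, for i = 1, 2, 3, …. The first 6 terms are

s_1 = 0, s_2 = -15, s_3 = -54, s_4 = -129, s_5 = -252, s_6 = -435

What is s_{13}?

-4404

1st diffs: -15, -39, -75, -123, -183.
2nd diffs: -24, -36, -48, -60.
3rd diffs: -12, -12, -12 (constant).
Newton forward-difference form: s_i = (-15)·C(i-1,1) + (-24)·C(i-1,2) + (-12)·C(i-1,3).
At i = 13: i-1 = 12, so s_{13} = -180 - 1584 - 2640 = -4404.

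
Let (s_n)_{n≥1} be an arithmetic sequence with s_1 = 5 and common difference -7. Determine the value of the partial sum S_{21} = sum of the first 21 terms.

-1365

s_n = 5 + (n - 1)·(-7).
s_{21} = -135; S = 21·(5 + (-135))/2 = -1365.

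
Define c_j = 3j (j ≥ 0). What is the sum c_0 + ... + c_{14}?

315

Over j = 0..14: Σj = 105.
Total = (3)·105 = 315.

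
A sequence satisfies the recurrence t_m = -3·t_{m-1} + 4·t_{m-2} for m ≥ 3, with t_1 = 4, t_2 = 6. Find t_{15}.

-107374178

Applying the relation repeatedly:
t_3 = -2  t_4 = 30  t_5 = -98  …  t_{12} = 1677726  t_{13} = -6710882  t_{14} = 26843550  t_{15} = -107374178.
(Characteristic roots are 1 and -4.)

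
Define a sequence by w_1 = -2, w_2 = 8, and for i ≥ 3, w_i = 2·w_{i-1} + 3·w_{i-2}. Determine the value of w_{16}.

Compute successive terms:
w_3 = 10; w_4 = 44; w_5 = 118; …; w_{13} = 797158; w_{14} = 2391488; w_{15} = 7174450; w_{16} = 21523364.
(Characteristic roots are 3 and -1.)

21523364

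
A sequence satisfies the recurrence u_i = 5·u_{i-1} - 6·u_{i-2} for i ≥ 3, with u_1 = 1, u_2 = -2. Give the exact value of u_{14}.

Compute successive terms:
u_3 = -16; u_4 = -68; u_5 = -244; …; u_{11} = -231076; u_{12} = -698348; u_{13} = -2105284; u_{14} = -6336332.
(Characteristic roots are 3 and 2.)

-6336332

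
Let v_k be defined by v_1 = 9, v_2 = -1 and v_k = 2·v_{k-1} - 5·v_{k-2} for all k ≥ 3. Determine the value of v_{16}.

Iterate the recurrence:
v_3 = -47, v_4 = -89, v_5 = 57, …, v_{13} = 54297, v_{14} = -248561, v_{15} = -768607, v_{16} = -294409.

-294409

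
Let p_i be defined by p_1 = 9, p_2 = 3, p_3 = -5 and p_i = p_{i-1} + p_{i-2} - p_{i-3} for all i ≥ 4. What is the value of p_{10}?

-53

Compute successive terms:
p_4 = -11; p_5 = -19; p_6 = -25; p_7 = -33; p_8 = -39; p_9 = -47; p_{10} = -53.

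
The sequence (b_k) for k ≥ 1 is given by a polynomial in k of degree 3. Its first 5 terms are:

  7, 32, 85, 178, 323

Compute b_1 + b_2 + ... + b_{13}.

18629

1st diffs: 25, 53, 93, 145.
2nd diffs: 28, 40, 52.
3rd diffs: 12, 12 (constant).
Newton forward-difference form: b_k = 7 + 25·C(k-1,1) + 28·C(k-1,2) + 12·C(k-1,3).
Continuing: …, 532, 817, 1190, 1663, …, b_{13} = 4795.
Summing k = 1..13 (13 terms) gives 18629.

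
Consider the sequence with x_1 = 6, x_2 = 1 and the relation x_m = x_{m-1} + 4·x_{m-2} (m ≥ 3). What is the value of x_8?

Iterate the recurrence:
x_3 = 25  x_4 = 29  x_5 = 129  x_6 = 245  x_7 = 761  x_8 = 1741.

1741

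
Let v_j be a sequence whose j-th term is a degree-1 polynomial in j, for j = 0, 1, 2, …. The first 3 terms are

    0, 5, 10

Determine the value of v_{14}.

1st diffs: 5, 5 (constant).
So v_j = 5j.
Evaluating at j = 14 gives v_{14} = 70.

70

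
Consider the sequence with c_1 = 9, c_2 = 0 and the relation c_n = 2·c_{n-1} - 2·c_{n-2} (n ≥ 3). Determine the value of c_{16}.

2304

Compute successive terms:
c_3 = -18; c_4 = -36; c_5 = -36; …; c_{13} = -576; c_{14} = 0; c_{15} = 1152; c_{16} = 2304.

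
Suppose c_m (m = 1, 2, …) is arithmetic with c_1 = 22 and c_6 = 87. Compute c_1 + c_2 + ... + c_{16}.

Common difference d = (87 - 22) / (6 - 1) = 13.
c_m = 22 + (m - 1)·13.
c_{16} = 217; S = 16·(22 + 217)/2 = 1912.

1912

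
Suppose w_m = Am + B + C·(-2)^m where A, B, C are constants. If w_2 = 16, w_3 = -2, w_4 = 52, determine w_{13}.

Plug in m = 2, 3, 4: 2A + B + 4C = 16; 3A + B - 8C = -2; 4A + B + 16C = 52.
Subtracting the first from the second: A - 12C = -18.
Subtracting the second from the third: A + 24C = 54.
Solving: C = 2, A = 6, then B = -4.
Hence w_{13} = 6·13 + (-4) + 2·(-8192) = -16310.

-16310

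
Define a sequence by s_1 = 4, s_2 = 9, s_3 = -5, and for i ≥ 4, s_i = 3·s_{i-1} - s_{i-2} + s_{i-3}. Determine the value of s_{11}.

Compute successive terms:
s_4 = -20;  s_5 = -46;  s_6 = -123;  s_7 = -343;  s_8 = -952;  s_9 = -2636;  s_{10} = -7299;  s_{11} = -20213.

-20213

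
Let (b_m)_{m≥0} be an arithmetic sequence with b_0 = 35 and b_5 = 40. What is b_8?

43

Common difference d = (40 - 35) / (5 - 0) = 1.
b_m = 35 + (m - 0)·1.
b_8 = 35 + 8·1 = 43.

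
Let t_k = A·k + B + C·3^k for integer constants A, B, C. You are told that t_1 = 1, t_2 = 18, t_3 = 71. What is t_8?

At k = 1, 2, 3: A + B + 3C = 1; 2A + B + 9C = 18; 3A + B + 27C = 71.
Subtracting the first from the second: A + 6C = 17.
Subtracting the second from the third: A + 18C = 53.
Solving: C = 3, A = -1, then B = -7.
Therefore t_8 = -8 + (-7) + 3·6561 = 19668.

19668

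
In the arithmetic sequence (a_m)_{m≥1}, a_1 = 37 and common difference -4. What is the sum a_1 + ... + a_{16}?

112

a_m = 37 + (m - 1)·(-4).
a_{16} = -23; S = 16·(37 + (-23))/2 = 112.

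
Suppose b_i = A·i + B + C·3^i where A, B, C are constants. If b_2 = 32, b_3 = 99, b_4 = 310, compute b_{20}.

13947137510

Plug in i = 2, 3, 4: 2A + B + 9C = 32; 3A + B + 27C = 99; 4A + B + 81C = 310.
Subtracting the first from the second: A + 18C = 67.
Subtracting the second from the third: A + 54C = 211.
Solving: C = 4, A = -5, then B = 6.
Therefore b_{20} = -100 + 6 + 4·3486784401 = 13947137510.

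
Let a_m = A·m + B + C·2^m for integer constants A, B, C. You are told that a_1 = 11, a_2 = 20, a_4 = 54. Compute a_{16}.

131154

The three given values yield: A + B + 2C = 11; 2A + B + 4C = 20; 4A + B + 16C = 54.
Subtracting the first from the second: A + 2C = 9.
Subtracting the second from the third: 2A + 12C = 34.
Solving: C = 2, A = 5, then B = 2.
Therefore a_{16} = 80 + 2 + 2·65536 = 131154.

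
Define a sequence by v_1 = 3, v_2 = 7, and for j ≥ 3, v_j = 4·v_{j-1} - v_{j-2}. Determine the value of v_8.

Applying the relation repeatedly:
v_3 = 25;  v_4 = 93;  v_5 = 347;  v_6 = 1295;  v_7 = 4833;  v_8 = 18037.

18037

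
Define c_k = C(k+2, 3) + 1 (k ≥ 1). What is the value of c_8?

121

C(10, 3) = 120, so c_8 = 121.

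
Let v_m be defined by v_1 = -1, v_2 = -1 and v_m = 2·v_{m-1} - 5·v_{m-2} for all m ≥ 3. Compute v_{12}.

v_3 = 3, v_4 = 11, v_5 = 7, v_6 = -41, v_7 = -117, v_8 = -29, v_9 = 527, v_{10} = 1199, v_{11} = -237, v_{12} = -6469.

-6469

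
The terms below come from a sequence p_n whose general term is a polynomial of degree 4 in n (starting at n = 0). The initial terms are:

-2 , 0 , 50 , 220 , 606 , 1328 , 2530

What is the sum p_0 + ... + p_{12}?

96226

1st diffs: 2, 50, 170, 386, 722, 1202.
2nd diffs: 48, 120, 216, 336, 480.
3rd diffs: 72, 96, 120, 144.
4th diffs: 24, 24, 24 (constant).
So p_n = n^4 + 6n^3 - n^2 - 4n - 2.
Continuing: …, 4380, 7070, 10816, 15858, …, p_{12} = 30910.
Summing n = 0..12 (13 terms) gives 96226.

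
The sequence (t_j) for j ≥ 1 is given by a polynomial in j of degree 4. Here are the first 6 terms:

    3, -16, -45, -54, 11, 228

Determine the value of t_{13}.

1st diffs: -19, -29, -9, 65, 217.
2nd diffs: -10, 20, 74, 152.
3rd diffs: 30, 54, 78.
4th diffs: 24, 24 (constant).
So t_j = j^4 - 5j^3 + j + 6.
Evaluating at j = 13 gives t_{13} = 17595.

17595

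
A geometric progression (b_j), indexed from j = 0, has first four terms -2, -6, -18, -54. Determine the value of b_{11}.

Common ratio r = 3.
b_j = (-2)·3^(j-0).
b_{11} = (-2)·3^11 = -354294.

-354294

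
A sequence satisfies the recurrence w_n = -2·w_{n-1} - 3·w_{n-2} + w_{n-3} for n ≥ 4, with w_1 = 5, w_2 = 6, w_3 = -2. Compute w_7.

Step forward from the initial values:
w_4 = -9, w_5 = 30, w_6 = -35, w_7 = -29.

-29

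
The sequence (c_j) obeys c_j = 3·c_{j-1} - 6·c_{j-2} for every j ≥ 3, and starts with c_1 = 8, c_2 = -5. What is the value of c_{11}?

-79947

Step forward from the initial values:
c_3 = -63  c_4 = -159  c_5 = -99  c_6 = 657  c_7 = 2565  c_8 = 3753  c_9 = -4131  c_{10} = -34911  c_{11} = -79947.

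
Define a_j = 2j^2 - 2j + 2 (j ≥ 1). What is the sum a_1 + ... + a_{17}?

Over j = 1..17: Σj = 153, Σj² = 1785.
Total = (2)·1785 + (-2)·153 + (2)·17 = 3298.

3298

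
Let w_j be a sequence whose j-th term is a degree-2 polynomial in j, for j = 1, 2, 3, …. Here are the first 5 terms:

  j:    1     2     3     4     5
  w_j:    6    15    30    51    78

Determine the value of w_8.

1st diffs: 9, 15, 21, 27.
2nd diffs: 6, 6, 6 (constant).
So w_j = 3j^2 + 3.
Evaluating at j = 8 gives w_8 = 195.

195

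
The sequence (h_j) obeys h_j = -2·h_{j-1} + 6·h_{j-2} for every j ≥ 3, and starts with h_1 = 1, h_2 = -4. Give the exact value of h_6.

-688

Compute successive terms:
h_3 = 14; h_4 = -52; h_5 = 188; h_6 = -688.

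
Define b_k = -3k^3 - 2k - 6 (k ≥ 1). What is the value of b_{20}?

-24046

b_{20} = -3·20^3 - 2·20 - 6 = -24046.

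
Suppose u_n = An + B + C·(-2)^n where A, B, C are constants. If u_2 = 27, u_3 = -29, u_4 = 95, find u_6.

Write the equations: 2A + B + 4C = 27; 3A + B - 8C = -29; 4A + B + 16C = 95.
Subtracting the first from the second: A - 12C = -56.
Subtracting the second from the third: A + 24C = 124.
Solving: C = 5, A = 4, then B = -1.
Therefore u_6 = 24 + (-1) + 5·64 = 343.

343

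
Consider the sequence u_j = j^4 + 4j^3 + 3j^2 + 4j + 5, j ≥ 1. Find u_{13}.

37913

u_{13} = 1·13^4 + 4·13^3 + 3·13^2 + 4·13 + 5 = 37913.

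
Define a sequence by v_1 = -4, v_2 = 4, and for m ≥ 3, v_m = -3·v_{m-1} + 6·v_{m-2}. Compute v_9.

Step forward from the initial values:
v_3 = -36  v_4 = 132  v_5 = -612  v_6 = 2628  v_7 = -11556  v_8 = 50436  v_9 = -220644.

-220644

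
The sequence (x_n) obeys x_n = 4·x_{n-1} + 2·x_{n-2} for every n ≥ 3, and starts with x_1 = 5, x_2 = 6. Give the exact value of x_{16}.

Compute successive terms:
x_3 = 34;  x_4 = 148;  x_5 = 660;  …;  x_{13} = 101376320;  x_{14} = 451072896;  x_{15} = 2007044224;  x_{16} = 8930322688.

8930322688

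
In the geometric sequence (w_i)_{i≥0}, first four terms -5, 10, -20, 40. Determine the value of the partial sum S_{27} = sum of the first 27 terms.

Common ratio r = -2.
w_i = (-5)·(-2)^(i-0).
S = (-5)·((-2)^27 - 1)/(-2 - 1) = (-5)·(-134217728 - 1)/(-3) = -223696215.

-223696215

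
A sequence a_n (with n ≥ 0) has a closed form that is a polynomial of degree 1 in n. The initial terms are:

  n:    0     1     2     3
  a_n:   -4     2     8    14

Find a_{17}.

1st diffs: 6, 6, 6 (constant).
So a_n = 6n - 4.
Evaluating at n = 17 gives a_{17} = 98.

98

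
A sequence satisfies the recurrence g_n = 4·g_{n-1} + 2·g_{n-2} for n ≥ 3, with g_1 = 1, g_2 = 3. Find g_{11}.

2141664

Compute successive terms:
g_3 = 14;  g_4 = 62;  g_5 = 276;  g_6 = 1228;  g_7 = 5464;  g_8 = 24312;  g_9 = 108176;  g_{10} = 481328;  g_{11} = 2141664.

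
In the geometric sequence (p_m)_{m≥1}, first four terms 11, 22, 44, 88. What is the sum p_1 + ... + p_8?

2805

Common ratio r = 2.
p_m = 11·2^(m-1).
S = 11·(2^8 - 1)/(2 - 1) = 11·(256 - 1)/(1) = 2805.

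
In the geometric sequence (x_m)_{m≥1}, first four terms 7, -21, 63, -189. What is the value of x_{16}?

Common ratio r = -3.
x_m = 7·(-3)^(m-1).
x_{16} = 7·(-3)^15 = -100442349.

-100442349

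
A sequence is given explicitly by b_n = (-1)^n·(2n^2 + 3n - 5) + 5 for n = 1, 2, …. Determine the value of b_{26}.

(-1)^26 = 1; 2n^2 + 3n - 5 at n=26 is 1425; so b_{26} = 1430.

1430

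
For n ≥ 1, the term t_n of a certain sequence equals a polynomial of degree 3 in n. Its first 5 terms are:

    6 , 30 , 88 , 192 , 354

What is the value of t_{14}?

6402

1st diffs: 24, 58, 104, 162.
2nd diffs: 34, 46, 58.
3rd diffs: 12, 12 (constant).
Newton forward-difference form: t_n = 6 + 24·C(n-1,1) + 34·C(n-1,2) + 12·C(n-1,3).
At n = 14: n-1 = 13, so t_{14} = 6 + 312 + 2652 + 3432 = 6402.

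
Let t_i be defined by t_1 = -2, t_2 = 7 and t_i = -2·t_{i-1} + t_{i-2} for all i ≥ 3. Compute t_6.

227

Compute successive terms:
t_3 = -16; t_4 = 39; t_5 = -94; t_6 = 227.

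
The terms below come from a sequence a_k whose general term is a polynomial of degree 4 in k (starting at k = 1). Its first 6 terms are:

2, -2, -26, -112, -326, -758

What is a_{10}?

1st diffs: -4, -24, -86, -214, -432.
2nd diffs: -20, -62, -128, -218.
3rd diffs: -42, -66, -90.
4th diffs: -24, -24 (constant).
Newton forward-difference form: a_k = 2 + (-4)·C(k-1,1) + (-20)·C(k-1,2) + (-42)·C(k-1,3) + (-24)·C(k-1,4).
At k = 10: k-1 = 9, so a_{10} = 2 - 36 - 720 - 3528 - 3024 = -7306.

-7306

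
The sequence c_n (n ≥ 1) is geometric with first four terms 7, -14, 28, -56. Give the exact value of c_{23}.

29360128

Common ratio r = -2.
c_n = 7·(-2)^(n-1).
c_{23} = 7·(-2)^22 = 29360128.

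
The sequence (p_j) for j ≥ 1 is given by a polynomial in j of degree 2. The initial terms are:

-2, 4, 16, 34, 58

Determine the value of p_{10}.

1st diffs: 6, 12, 18, 24.
2nd diffs: 6, 6, 6 (constant).
Newton forward-difference form: p_j = -2 + 6·C(j-1,1) + 6·C(j-1,2).
At j = 10: j-1 = 9, so p_{10} = -2 + 54 + 216 = 268.

268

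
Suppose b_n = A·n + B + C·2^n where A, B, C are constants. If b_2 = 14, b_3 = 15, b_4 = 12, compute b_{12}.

-4028

Write the equations: 2A + B + 4C = 14; 3A + B + 8C = 15; 4A + B + 16C = 12.
Subtracting the first from the second: A + 4C = 1.
Subtracting the second from the third: A + 8C = -3.
Solving: C = -1, A = 5, then B = 8.
Hence b_{12} = 5·12 + 8 + (-1)·4096 = -4028.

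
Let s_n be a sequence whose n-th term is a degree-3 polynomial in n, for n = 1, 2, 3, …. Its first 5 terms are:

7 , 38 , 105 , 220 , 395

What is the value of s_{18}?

1st diffs: 31, 67, 115, 175.
2nd diffs: 36, 48, 60.
3rd diffs: 12, 12 (constant).
So s_n = 2n^3 + 6n^2 - n.
Evaluating at n = 18 gives s_{18} = 13590.

13590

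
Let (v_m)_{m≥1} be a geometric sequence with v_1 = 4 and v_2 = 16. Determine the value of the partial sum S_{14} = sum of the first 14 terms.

357913940

Common ratio r = 4.
v_m = 4·4^(m-1).
S = 4·(4^14 - 1)/(4 - 1) = 4·(268435456 - 1)/(3) = 357913940.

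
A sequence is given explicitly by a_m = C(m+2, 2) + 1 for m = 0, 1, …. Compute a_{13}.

106

C(15, 2) = 105, so a_{13} = 106.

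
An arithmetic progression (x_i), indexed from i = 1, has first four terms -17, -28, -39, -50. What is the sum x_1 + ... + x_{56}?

Common difference d = -11.
x_i = -17 + (i - 1)·(-11).
x_{56} = -622; S = 56·(-17 + (-622))/2 = -17892.

-17892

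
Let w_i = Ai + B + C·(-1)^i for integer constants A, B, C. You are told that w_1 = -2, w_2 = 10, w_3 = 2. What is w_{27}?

50

The three given values yield: A + B - C = -2; 2A + B + C = 10; 3A + B - C = 2.
Subtracting the first from the second: A + 2C = 12.
Subtracting the second from the third: A - 2C = -8.
Solving: C = 5, A = 2, then B = 1.
Hence w_{27} = 2·27 + 1 + 5·(-1) = 50.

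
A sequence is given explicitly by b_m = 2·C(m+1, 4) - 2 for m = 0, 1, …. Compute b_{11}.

988

C(12, 4) = 495, so b_{11} = 988.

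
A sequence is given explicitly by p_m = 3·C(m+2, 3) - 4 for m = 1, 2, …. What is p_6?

C(8, 3) = 56, so p_6 = 164.

164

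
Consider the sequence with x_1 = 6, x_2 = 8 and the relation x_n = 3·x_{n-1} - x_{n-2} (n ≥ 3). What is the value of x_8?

2152

Iterate the recurrence:
x_3 = 18  x_4 = 46  x_5 = 120  x_6 = 314  x_7 = 822  x_8 = 2152.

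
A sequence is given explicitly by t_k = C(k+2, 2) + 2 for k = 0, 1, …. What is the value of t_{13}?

107

C(15, 2) = 105, so t_{13} = 107.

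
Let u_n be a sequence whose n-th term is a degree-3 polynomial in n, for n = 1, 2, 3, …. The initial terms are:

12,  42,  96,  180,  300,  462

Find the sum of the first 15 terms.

22440

1st diffs: 30, 54, 84, 120, 162.
2nd diffs: 24, 30, 36, 42.
3rd diffs: 6, 6, 6 (constant).
So u_n = n^3 + 6n^2 + 5n.
Continuing: …, 672, 936, 1260, 1650, …, u_{15} = 4800.
Summing n = 1..15 (15 terms) gives 22440.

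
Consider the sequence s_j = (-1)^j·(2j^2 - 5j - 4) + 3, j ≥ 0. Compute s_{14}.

(-1)^14 = 1; 2j^2 - 5j - 4 at j=14 is 318; so s_{14} = 321.

321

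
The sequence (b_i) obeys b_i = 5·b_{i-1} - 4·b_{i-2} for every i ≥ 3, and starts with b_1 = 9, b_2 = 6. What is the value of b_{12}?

-4194294

Applying the relation repeatedly:
b_3 = -6; b_4 = -54; b_5 = -246; b_6 = -1014; b_7 = -4086; b_8 = -16374; b_9 = -65526; b_{10} = -262134; b_{11} = -1048566; b_{12} = -4194294.
(Characteristic roots are 4 and 1.)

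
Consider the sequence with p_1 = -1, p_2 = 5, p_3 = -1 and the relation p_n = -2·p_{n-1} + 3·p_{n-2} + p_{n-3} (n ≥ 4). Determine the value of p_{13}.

Step forward from the initial values:
p_4 = 16;  p_5 = -30;  p_6 = 107;  p_7 = -288;  p_8 = 867;  p_9 = -2491;  p_{10} = 7295;  p_{11} = -21196;  p_{12} = 61786;  p_{13} = -179865.

-179865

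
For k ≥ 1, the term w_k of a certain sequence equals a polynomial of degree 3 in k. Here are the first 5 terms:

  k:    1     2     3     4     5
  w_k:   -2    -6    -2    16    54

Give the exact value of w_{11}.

1038

1st diffs: -4, 4, 18, 38.
2nd diffs: 8, 14, 20.
3rd diffs: 6, 6 (constant).
Newton forward-difference form: w_k = -2 + (-4)·C(k-1,1) + 8·C(k-1,2) + 6·C(k-1,3).
At k = 11: k-1 = 10, so w_{11} = -2 - 40 + 360 + 720 = 1038.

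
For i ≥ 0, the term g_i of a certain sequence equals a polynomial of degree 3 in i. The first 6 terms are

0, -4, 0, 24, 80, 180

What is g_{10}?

1760

1st diffs: -4, 4, 24, 56, 100.
2nd diffs: 8, 20, 32, 44.
3rd diffs: 12, 12, 12 (constant).
Newton forward-difference form: g_i = (-4)·C(i,1) + 8·C(i,2) + 12·C(i,3).
At i = 10: i = 10, so g_{10} = -40 + 360 + 1440 = 1760.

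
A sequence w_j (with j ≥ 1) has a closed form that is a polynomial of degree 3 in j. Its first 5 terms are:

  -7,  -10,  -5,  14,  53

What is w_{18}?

1st diffs: -3, 5, 19, 39.
2nd diffs: 8, 14, 20.
3rd diffs: 6, 6 (constant).
Newton forward-difference form: w_j = -7 + (-3)·C(j-1,1) + 8·C(j-1,2) + 6·C(j-1,3).
At j = 18: j-1 = 17, so w_{18} = -7 - 51 + 1088 + 4080 = 5110.

5110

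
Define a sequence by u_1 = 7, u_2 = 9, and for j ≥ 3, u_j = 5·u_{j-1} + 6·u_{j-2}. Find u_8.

Iterate the recurrence:
u_3 = 87  u_4 = 489  u_5 = 2967  u_6 = 17769  u_7 = 106647  u_8 = 639849.
(Characteristic roots are 6 and -1.)

639849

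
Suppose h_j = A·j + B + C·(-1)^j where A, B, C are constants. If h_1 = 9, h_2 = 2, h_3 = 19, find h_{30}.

142

At j = 1, 2, 3: A + B - C = 9; 2A + B + C = 2; 3A + B - C = 19.
Subtracting the first from the second: A + 2C = -7.
Subtracting the second from the third: A - 2C = 17.
Solving: C = -6, A = 5, then B = -2.
So h_j = 5·j + (-2) + (-6)·(-1)^j; at j=30 this is 142.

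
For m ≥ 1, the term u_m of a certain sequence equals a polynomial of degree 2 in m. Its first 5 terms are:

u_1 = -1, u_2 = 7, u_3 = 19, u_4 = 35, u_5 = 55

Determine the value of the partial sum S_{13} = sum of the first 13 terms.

1755

1st diffs: 8, 12, 16, 20.
2nd diffs: 4, 4, 4 (constant).
Newton forward-difference form: u_m = -1 + 8·C(m-1,1) + 4·C(m-1,2).
Continuing: …, 79, 107, 139, 175, …, u_{13} = 359.
Summing m = 1..13 (13 terms) gives 1755.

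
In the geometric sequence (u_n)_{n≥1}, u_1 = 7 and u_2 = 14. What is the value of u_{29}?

1879048192

Common ratio r = 2.
u_n = 7·2^(n-1).
u_{29} = 7·2^28 = 1879048192.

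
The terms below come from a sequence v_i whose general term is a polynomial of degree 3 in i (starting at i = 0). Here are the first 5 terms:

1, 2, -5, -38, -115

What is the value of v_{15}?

1st diffs: 1, -7, -33, -77.
2nd diffs: -8, -26, -44.
3rd diffs: -18, -18 (constant).
So v_i = -3i^3 + 5i^2 - i + 1.
Evaluating at i = 15 gives v_{15} = -9014.

-9014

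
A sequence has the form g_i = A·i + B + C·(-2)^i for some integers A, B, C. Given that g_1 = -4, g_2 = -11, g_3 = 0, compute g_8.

Write the equations: A + B - 2C = -4; 2A + B + 4C = -11; 3A + B - 8C = 0.
Subtracting the first from the second: A + 6C = -7.
Subtracting the second from the third: A - 12C = 11.
Solving: C = -1, A = -1, then B = -5.
So g_i = -1·i + (-5) + (-1)·(-2)^i; at i=8 this is -269.

-269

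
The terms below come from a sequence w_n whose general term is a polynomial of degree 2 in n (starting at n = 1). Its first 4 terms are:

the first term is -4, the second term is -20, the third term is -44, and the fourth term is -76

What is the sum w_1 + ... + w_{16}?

1st diffs: -16, -24, -32.
2nd diffs: -8, -8 (constant).
Newton forward-difference form: w_n = -4 + (-16)·C(n-1,1) + (-8)·C(n-1,2).
Continuing: …, -116, -164, -220, -284, …, w_{16} = -1084.
Summing n = 1..16 (16 terms) gives -6464.

-6464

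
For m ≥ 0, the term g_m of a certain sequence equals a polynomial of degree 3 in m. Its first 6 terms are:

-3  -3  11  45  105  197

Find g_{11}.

1st diffs: 0, 14, 34, 60, 92.
2nd diffs: 14, 20, 26, 32.
3rd diffs: 6, 6, 6 (constant).
So g_m = m^3 + 4m^2 - 5m - 3.
Evaluating at m = 11 gives g_{11} = 1757.

1757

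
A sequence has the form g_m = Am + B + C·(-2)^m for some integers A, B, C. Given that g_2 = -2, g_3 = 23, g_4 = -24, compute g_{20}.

-2097128

Plug in m = 2, 3, 4: 2A + B + 4C = -2; 3A + B - 8C = 23; 4A + B + 16C = -24.
Subtracting the first from the second: A - 12C = 25.
Subtracting the second from the third: A + 24C = -47.
Solving: C = -2, A = 1, then B = 4.
Hence g_{20} = 1·20 + 4 + (-2)·1048576 = -2097128.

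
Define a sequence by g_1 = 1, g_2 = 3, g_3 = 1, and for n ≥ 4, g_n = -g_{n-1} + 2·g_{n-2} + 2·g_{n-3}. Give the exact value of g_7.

Applying the relation repeatedly:
g_4 = 7  g_5 = 1  g_6 = 15  g_7 = 1.

1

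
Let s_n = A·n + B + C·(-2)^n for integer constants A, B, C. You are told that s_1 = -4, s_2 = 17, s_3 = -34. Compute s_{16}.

Plug in n = 1, 2, 3: A + B - 2C = -4; 2A + B + 4C = 17; 3A + B - 8C = -34.
Subtracting the first from the second: A + 6C = 21.
Subtracting the second from the third: A - 12C = -51.
Solving: C = 4, A = -3, then B = 7.
Therefore s_{16} = -48 + 7 + 4·65536 = 262103.

262103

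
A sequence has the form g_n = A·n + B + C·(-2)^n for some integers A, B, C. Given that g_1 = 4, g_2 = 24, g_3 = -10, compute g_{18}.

786476

At n = 1, 2, 3: A + B - 2C = 4; 2A + B + 4C = 24; 3A + B - 8C = -10.
Subtracting the first from the second: A + 6C = 20.
Subtracting the second from the third: A - 12C = -34.
Solving: C = 3, A = 2, then B = 8.
Hence g_{18} = 2·18 + 8 + 3·262144 = 786476.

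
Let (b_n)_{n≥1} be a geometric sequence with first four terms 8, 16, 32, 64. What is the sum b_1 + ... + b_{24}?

Common ratio r = 2.
b_n = 8·2^(n-1).
S = 8·(2^24 - 1)/(2 - 1) = 8·(16777216 - 1)/(1) = 134217720.

134217720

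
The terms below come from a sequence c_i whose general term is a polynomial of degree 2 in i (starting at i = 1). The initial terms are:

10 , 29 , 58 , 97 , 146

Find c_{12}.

769

1st diffs: 19, 29, 39, 49.
2nd diffs: 10, 10, 10 (constant).
So c_i = 5i^2 + 4i + 1.
Evaluating at i = 12 gives c_{12} = 769.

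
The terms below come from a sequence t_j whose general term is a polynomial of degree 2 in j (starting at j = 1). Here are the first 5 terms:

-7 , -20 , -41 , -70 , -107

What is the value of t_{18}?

-1316

1st diffs: -13, -21, -29, -37.
2nd diffs: -8, -8, -8 (constant).
Newton forward-difference form: t_j = -7 + (-13)·C(j-1,1) + (-8)·C(j-1,2).
At j = 18: j-1 = 17, so t_{18} = -7 - 221 - 1088 = -1316.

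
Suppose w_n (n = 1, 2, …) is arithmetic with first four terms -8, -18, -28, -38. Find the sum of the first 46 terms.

Common difference d = -10.
w_n = -8 + (n - 1)·(-10).
w_{46} = -458; S = 46·(-8 + (-458))/2 = -10718.

-10718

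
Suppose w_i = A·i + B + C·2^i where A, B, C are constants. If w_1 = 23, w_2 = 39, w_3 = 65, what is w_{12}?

At i = 1, 2, 3: A + B + 2C = 23; 2A + B + 4C = 39; 3A + B + 8C = 65.
Subtracting the first from the second: A + 2C = 16.
Subtracting the second from the third: A + 4C = 26.
Solving: C = 5, A = 6, then B = 7.
So w_i = 6·i + 7 + 5·2^i; at i=12 this is 20559.

20559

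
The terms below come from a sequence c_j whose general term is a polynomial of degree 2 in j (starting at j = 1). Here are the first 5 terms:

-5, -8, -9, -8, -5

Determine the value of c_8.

1st diffs: -3, -1, 1, 3.
2nd diffs: 2, 2, 2 (constant).
Newton forward-difference form: c_j = -5 + (-3)·C(j-1,1) + 2·C(j-1,2).
At j = 8: j-1 = 7, so c_8 = -5 - 21 + 42 = 16.

16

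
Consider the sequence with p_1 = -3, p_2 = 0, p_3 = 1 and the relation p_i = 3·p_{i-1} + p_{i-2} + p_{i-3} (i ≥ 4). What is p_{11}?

p_4 = 0  p_5 = 1  p_6 = 4  p_7 = 13  p_8 = 44  p_9 = 149  p_{10} = 504  p_{11} = 1705.

1705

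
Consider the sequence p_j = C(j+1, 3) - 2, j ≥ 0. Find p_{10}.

C(11, 3) = 165, so p_{10} = 163.

163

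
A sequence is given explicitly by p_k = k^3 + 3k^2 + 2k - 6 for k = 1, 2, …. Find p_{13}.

p_{13} = 1·13^3 + 3·13^2 + 2·13 - 6 = 2724.

2724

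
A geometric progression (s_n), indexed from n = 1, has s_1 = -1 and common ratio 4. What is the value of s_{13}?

-16777216

s_n = (-1)·4^(n-1).
s_{13} = (-1)·4^12 = -16777216.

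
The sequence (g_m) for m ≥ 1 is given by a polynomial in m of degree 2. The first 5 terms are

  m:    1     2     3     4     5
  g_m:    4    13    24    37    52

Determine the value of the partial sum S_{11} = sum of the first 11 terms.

869

1st diffs: 9, 11, 13, 15.
2nd diffs: 2, 2, 2 (constant).
Newton forward-difference form: g_m = 4 + 9·C(m-1,1) + 2·C(m-1,2).
Continuing: …, 69, 88, 109, 132, …, g_{11} = 184.
Summing m = 1..11 (11 terms) gives 869.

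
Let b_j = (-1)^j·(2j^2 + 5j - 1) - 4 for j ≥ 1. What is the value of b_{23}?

-1176

(-1)^23 = -1; 2j^2 + 5j - 1 at j=23 is 1172; so b_{23} = -1176.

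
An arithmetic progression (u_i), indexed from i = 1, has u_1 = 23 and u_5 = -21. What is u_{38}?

Common difference d = (-21 - 23) / (5 - 1) = -11.
u_i = 23 + (i - 1)·(-11).
u_{38} = 23 + 37·(-11) = -384.

-384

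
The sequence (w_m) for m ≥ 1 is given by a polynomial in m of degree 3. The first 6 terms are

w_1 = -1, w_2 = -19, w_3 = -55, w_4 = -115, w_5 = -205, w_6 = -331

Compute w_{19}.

1st diffs: -18, -36, -60, -90, -126.
2nd diffs: -18, -24, -30, -36.
3rd diffs: -6, -6, -6 (constant).
Newton forward-difference form: w_m = -1 + (-18)·C(m-1,1) + (-18)·C(m-1,2) + (-6)·C(m-1,3).
At m = 19: m-1 = 18, so w_{19} = -1 - 324 - 2754 - 4896 = -7975.

-7975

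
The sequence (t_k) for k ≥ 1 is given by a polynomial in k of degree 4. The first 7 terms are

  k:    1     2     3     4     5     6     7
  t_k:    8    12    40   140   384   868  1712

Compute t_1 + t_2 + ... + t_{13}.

72488

1st diffs: 4, 28, 100, 244, 484, 844.
2nd diffs: 24, 72, 144, 240, 360.
3rd diffs: 48, 72, 96, 120.
4th diffs: 24, 24, 24 (constant).
Newton forward-difference form: t_k = 8 + 4·C(k-1,1) + 24·C(k-1,2) + 48·C(k-1,3) + 24·C(k-1,4).
Continuing: …, 3060, 5080, 7964, 11928, …, t_{13} = 24080.
Summing k = 1..13 (13 terms) gives 72488.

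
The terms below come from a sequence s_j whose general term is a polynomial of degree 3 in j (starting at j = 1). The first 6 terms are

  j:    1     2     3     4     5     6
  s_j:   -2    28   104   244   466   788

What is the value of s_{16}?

1st diffs: 30, 76, 140, 222, 322.
2nd diffs: 46, 64, 82, 100.
3rd diffs: 18, 18, 18 (constant).
So s_j = 3j^3 + 5j^2 - 6j - 4.
Evaluating at j = 16 gives s_{16} = 13468.

13468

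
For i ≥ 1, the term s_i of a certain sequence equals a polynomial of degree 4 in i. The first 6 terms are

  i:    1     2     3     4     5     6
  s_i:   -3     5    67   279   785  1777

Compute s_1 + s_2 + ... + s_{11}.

1st diffs: 8, 62, 212, 506, 992.
2nd diffs: 54, 150, 294, 486.
3rd diffs: 96, 144, 192.
4th diffs: 48, 48 (constant).
So s_i = 2i^4 - 4i^3 + i^2 + 3i - 5.
Continuing: …, 3495, 6227, 10309, 16125, …, s_{11} = 24107.
Summing i = 1..11 (11 terms) gives 63173.

63173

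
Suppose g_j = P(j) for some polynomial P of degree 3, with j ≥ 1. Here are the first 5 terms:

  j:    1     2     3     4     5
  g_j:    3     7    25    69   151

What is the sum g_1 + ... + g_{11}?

1st diffs: 4, 18, 44, 82.
2nd diffs: 14, 26, 38.
3rd diffs: 12, 12 (constant).
Newton forward-difference form: g_j = 3 + 4·C(j-1,1) + 14·C(j-1,2) + 12·C(j-1,3).
Continuing: …, 283, 477, 745, 1099, …, g_{11} = 2113.
Summing j = 1..11 (11 terms) gives 6523.

6523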